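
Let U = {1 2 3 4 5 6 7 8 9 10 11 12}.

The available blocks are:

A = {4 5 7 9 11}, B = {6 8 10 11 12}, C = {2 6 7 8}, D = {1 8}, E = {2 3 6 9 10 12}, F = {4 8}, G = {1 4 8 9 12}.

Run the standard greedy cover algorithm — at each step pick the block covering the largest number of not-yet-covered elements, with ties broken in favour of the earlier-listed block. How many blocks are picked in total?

3

Greedy: pick E (covers 6 new) → pick A (covers 4 new) → pick D (covers 2 new). Total picks: 3.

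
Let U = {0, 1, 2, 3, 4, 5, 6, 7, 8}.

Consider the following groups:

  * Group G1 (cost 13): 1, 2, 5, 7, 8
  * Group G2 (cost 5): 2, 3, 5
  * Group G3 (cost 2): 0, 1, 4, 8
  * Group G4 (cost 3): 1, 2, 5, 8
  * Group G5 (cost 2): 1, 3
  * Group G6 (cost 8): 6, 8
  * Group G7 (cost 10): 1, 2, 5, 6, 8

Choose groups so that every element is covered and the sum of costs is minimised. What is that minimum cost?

25

G1, G3, G5, G6 together cover every element (G1 ∪ G3 ∪ G5 ∪ G6 = {0, 1, 2, 3, 4, 5, 6, 7, 8}); total cost 13 + 2 + 2 + 8 = 25.
The greedy pick G3, G4, G5, G6, G1 costs 28; no covering selection beats 25.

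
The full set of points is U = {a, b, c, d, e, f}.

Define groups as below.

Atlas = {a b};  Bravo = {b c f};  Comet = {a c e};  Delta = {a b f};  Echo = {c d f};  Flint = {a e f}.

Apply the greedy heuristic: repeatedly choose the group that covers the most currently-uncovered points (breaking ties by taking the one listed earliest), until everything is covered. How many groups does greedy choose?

Greedy: pick Bravo (covers 3 new) → pick Comet (covers 2 new) → pick Echo (covers 1 new). Total picks: 3.

3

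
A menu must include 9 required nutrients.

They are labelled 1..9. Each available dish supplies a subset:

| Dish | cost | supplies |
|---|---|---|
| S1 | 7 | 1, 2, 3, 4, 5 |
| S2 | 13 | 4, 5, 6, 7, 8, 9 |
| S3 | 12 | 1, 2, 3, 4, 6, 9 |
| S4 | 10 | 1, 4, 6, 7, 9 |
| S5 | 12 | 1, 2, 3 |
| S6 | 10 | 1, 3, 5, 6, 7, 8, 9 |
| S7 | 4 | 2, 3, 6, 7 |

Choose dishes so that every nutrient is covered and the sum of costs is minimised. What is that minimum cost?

17

S1, S6 together cover every nutrient (S1 ∪ S6 = {1, 2, 3, 4, 5, 6, 7, 8, 9}); total cost 7 + 10 = 17.
The greedy pick S7, S1, S6 costs 21; no covering selection beats 17.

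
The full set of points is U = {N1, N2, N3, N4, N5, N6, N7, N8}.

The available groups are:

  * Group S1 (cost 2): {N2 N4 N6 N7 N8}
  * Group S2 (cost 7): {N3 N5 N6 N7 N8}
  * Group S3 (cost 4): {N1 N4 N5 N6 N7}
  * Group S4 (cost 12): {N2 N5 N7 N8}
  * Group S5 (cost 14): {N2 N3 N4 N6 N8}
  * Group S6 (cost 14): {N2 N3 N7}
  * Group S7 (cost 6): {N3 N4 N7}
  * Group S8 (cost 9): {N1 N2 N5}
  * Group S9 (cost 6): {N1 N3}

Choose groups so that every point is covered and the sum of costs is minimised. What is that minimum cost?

S1, S3, S7 together cover every point (S1 ∪ S3 ∪ S7 = {N1, N2, N3, N4, N5, N6, N7, N8}); total cost 2 + 4 + 6 = 12.
No covering selection has total cost below 12.

12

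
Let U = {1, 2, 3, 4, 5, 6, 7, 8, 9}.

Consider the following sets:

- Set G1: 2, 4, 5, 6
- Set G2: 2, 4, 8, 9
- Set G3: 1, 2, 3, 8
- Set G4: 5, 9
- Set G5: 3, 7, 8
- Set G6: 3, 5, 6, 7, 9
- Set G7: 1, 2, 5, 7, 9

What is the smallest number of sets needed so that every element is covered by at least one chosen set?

3

G1 and G5 and G7 together: G1 ∪ G5 ∪ G7 = {1, 2, 3, 4, 5, 6, 7, 8, 9} — every element is covered.
No 2 of the 7 sets cover everything (all 21 combinations miss at least one element), so 3 is optimal.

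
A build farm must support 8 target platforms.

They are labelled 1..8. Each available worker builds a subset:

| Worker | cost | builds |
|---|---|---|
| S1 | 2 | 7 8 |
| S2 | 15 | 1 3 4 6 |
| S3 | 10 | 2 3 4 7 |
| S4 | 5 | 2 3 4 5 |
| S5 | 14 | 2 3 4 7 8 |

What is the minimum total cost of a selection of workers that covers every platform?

S1, S2, S4 together cover every platform (S1 ∪ S2 ∪ S4 = {1, 2, 3, 4, 5, 6, 7, 8}); total cost 2 + 15 + 5 = 22.
No covering selection has total cost below 22.

22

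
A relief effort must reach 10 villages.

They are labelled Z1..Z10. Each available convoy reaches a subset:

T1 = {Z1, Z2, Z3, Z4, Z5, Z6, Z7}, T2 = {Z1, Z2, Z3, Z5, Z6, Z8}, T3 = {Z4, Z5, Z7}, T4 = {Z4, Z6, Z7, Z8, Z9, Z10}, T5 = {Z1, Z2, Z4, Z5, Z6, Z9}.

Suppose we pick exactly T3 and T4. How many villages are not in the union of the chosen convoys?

Union of T3, T4 = {Z4, Z5, Z6, Z7, Z8, Z9, Z10}.
Not covered: Z1, Z2, Z3 — 3 villages.

3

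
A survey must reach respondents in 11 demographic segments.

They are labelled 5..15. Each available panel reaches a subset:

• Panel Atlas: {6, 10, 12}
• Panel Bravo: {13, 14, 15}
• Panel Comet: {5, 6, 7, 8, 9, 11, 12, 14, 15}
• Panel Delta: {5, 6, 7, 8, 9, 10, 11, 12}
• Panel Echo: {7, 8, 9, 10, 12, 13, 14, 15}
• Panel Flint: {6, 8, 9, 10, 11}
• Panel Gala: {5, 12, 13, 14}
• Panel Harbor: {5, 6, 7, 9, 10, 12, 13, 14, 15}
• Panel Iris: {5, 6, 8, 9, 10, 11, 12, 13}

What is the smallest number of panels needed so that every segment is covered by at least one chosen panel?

2

Take {Bravo, Delta}. Their union is {5, 6, 7, 8, 9, 10, 11, 12, 13, 14, 15}, which is all 11 segments.
No single panel has all 11 segments (the largest, Comet, has 9), so 2 is optimal.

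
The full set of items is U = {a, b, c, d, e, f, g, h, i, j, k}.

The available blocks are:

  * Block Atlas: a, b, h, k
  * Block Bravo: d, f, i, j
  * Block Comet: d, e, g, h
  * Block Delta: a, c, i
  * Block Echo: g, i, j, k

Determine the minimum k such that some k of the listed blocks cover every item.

Take {Atlas, Bravo, Comet, Delta}. Their union is {a, b, c, d, e, f, g, h, i, j, k}, which is all 11 items.
Only Comet contains e, so Comet is forced; the remaining 7 items need at least 3 more blocks (each remaining block adds at most 3) — so at least 4 blocks are needed, and 4 is optimal.

4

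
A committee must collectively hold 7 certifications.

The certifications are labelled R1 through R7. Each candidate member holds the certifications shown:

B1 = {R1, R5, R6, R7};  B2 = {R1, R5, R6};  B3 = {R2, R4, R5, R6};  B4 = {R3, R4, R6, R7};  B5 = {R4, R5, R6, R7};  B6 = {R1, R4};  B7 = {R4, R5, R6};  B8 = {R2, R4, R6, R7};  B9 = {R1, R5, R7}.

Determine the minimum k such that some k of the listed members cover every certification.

Take {B2, B4, B8}. Their union is {R1, R2, R3, R4, R5, R6, R7}, which is all 7 certifications.
Only B4 contains R3, so B4 is forced; the remaining 3 certifications need at least 2 more members (each remaining member adds at most 2) — so at least 3 members are needed, and 3 is optimal.

3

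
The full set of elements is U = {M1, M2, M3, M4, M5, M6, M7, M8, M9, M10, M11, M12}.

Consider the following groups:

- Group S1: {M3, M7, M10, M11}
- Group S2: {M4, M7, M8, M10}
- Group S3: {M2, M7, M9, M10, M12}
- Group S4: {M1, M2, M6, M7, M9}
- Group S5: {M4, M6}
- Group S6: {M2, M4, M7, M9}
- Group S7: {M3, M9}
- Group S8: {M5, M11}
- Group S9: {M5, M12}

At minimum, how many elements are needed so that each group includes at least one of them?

The 4 elements {M3, M4, M5, M7} hit every group.
No choice of 3 elements meets every group, so 4 is the minimum.

4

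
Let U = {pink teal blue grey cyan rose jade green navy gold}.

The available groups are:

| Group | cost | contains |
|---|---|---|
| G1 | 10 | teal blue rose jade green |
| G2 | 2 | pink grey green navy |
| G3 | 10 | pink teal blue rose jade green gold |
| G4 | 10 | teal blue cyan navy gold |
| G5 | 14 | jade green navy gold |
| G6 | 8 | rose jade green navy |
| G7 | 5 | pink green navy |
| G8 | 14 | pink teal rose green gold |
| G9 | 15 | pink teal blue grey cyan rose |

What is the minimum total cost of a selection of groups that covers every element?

G2, G4, G6 together cover every element (G2 ∪ G4 ∪ G6 = {pink, teal, blue, grey, cyan, rose, jade, green, navy, gold}); total cost 2 + 10 + 8 = 20.
The greedy pick G2, G3, G4 costs 22; no covering selection beats 20.

20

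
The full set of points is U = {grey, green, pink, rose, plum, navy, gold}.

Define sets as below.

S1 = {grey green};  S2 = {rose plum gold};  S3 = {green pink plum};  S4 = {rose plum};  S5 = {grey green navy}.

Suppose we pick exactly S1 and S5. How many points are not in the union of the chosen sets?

4

Union of S1, S5 = {grey, green, navy}.
Not covered: pink, rose, plum, gold — 4 points.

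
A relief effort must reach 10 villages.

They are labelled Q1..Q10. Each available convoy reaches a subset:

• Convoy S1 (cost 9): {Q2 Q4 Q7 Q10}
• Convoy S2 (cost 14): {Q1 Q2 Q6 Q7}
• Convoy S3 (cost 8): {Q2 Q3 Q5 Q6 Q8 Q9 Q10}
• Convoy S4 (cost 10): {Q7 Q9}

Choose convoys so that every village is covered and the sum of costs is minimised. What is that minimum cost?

31

S1, S2, S3 together cover every village (S1 ∪ S2 ∪ S3 = {Q1, Q2, Q3, Q4, Q5, Q6, Q7, Q8, Q9, Q10}); total cost 9 + 14 + 8 = 31.
No covering selection has total cost below 31.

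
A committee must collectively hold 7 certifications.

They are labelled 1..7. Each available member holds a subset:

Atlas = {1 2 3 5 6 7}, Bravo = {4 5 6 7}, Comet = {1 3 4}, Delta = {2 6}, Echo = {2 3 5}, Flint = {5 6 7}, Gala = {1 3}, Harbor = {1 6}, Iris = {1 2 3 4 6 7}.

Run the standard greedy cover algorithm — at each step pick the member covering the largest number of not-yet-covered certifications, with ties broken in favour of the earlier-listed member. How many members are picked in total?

Greedy: pick Atlas (covers 6 new) → pick Bravo (covers 1 new). Total picks: 2.

2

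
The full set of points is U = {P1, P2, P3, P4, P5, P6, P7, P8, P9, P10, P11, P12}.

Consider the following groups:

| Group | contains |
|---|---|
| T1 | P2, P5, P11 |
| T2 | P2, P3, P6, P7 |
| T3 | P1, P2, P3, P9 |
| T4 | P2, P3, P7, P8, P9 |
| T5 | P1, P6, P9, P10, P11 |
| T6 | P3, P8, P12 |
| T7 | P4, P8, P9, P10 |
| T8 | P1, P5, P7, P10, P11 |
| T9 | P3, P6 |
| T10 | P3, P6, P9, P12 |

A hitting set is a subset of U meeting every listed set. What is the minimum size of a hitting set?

The 3 points {P3, P9, P11} hit every group.
The groups T1, T7, T9 are pairwise disjoint, so any hitting set needs a separate point for each — at least 3. Hence 3 is optimal.

3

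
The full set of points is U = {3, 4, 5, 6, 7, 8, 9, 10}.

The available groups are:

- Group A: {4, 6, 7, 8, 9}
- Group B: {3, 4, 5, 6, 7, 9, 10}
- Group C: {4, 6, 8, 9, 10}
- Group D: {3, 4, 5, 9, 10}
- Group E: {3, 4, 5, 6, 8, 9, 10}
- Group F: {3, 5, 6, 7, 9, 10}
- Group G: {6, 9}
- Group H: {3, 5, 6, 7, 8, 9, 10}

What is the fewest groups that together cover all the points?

2

B and E cover everything between them: the union {3, 4, 5, 6, 7, 8, 9, 10} is all of U.
No single group has all 8 points (the largest, B, has 7), so 2 is optimal.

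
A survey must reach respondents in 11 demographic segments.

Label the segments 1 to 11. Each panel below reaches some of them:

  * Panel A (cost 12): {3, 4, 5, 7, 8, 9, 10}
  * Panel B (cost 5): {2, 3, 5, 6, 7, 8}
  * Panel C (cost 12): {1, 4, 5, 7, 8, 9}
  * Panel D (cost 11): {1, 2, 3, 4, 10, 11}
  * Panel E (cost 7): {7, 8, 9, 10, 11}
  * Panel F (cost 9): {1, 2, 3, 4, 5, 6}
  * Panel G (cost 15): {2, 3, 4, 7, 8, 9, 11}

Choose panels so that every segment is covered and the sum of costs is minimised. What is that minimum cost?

16

E, F together cover every segment (E ∪ F = {1, 2, 3, 4, 5, 6, 7, 8, 9, 10, 11}); total cost 7 + 9 = 16.
The greedy pick B, E, F costs 21; no covering selection beats 16.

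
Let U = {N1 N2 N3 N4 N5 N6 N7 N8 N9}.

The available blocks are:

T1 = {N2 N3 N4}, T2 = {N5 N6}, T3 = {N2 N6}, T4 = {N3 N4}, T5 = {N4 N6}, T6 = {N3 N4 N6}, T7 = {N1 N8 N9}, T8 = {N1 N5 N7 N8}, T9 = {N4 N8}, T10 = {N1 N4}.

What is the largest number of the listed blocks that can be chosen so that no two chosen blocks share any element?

3

T2, T4, T7 are pairwise disjoint (T2={N5,N6}; T4={N3,N4}; T7={N1,N8,N9}).
Every remaining block overlaps one of these, and no 4 of the listed blocks are pairwise disjoint, so 3 is the maximum.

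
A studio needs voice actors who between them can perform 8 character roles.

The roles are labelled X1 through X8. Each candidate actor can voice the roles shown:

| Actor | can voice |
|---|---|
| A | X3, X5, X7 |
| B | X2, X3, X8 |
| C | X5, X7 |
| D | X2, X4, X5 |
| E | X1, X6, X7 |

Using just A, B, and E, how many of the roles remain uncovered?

1

Union of A, B, E = {X1, X2, X3, X5, X6, X7, X8}.
Not covered: X4 — 1 role.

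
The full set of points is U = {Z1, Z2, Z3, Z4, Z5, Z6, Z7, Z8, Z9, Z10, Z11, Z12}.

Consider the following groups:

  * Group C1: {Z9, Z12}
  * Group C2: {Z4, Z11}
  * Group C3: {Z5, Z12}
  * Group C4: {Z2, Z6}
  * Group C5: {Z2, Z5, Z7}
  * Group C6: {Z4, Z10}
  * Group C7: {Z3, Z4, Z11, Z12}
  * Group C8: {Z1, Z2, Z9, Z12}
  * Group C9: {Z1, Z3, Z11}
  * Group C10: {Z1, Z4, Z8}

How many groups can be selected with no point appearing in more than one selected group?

C1, C4, C6, C9 are pairwise disjoint (C1={Z9,Z12}; C4={Z2,Z6}; C6={Z4,Z10}; C9={Z1,Z3,Z11}).
Every remaining group overlaps one of these, and no 5 of the listed groups are pairwise disjoint, so 4 is the maximum.

4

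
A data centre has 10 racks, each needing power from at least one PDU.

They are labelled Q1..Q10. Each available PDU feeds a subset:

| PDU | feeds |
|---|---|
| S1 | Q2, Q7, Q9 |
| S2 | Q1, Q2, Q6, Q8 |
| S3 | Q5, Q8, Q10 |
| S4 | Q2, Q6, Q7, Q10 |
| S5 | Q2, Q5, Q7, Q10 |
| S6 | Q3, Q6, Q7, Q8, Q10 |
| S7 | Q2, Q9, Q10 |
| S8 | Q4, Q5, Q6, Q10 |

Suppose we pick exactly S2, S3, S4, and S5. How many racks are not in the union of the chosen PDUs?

Union of S2, S3, S4, S5 = {Q1, Q2, Q5, Q6, Q7, Q8, Q10}.
Not covered: Q3, Q4, Q9 — 3 racks.

3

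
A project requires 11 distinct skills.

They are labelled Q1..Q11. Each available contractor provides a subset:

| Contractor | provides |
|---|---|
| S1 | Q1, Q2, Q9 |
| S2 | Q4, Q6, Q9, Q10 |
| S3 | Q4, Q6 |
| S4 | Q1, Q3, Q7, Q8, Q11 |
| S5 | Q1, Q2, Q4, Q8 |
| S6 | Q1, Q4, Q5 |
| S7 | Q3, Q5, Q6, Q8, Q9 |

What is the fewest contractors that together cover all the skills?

4

S1 and S2 and S4 and S6 together: S1 ∪ S2 ∪ S4 ∪ S6 = {Q1, Q2, Q3, Q4, Q5, Q6, Q7, Q8, Q9, Q10, Q11} — every skill is covered.
No 3 of the 7 contractors cover everything (all 35 combinations miss at least one skill), so 4 is optimal.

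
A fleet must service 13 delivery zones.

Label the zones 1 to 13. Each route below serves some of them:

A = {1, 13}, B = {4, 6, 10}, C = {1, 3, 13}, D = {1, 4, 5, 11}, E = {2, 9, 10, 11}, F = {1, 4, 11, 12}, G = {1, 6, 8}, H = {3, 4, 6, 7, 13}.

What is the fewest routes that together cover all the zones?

5

Take {D, E, F, G, H}. Their union is {1, 2, 3, 4, 5, 6, 7, 8, 9, 10, 11, 12, 13}, which is all 13 zones.
No 4 of the 8 routes cover everything (all 70 combinations miss at least one zone), so 5 is optimal.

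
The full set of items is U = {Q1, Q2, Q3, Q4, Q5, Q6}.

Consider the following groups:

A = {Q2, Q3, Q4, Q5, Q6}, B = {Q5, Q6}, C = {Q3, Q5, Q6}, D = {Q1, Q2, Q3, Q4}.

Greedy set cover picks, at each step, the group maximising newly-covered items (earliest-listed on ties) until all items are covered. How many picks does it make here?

2

Greedy: pick A (covers 5 new) → pick D (covers 1 new). Total picks: 2.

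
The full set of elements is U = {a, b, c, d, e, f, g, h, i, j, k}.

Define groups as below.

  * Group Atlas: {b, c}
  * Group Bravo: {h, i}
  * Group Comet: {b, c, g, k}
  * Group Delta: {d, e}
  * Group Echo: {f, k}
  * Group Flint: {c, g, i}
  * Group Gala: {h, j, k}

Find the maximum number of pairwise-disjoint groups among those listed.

Atlas, Bravo, Delta, Echo are pairwise disjoint (Atlas={b,c}; Bravo={h,i}; Delta={d,e}; Echo={f,k}).
Every remaining group overlaps one of these, and no 5 of the listed groups are pairwise disjoint, so 4 is the maximum.

4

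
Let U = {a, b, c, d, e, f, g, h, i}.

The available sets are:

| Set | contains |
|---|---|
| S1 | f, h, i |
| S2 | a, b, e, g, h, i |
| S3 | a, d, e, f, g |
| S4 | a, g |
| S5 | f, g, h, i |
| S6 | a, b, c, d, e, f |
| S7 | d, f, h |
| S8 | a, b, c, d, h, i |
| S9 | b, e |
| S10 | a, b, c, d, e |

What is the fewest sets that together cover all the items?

S5 and S6 together: S5 ∪ S6 = {a, b, c, d, e, f, g, h, i} — every item is covered.
No single set has all 9 items (the largest, S2, has 6), so 2 is optimal.

2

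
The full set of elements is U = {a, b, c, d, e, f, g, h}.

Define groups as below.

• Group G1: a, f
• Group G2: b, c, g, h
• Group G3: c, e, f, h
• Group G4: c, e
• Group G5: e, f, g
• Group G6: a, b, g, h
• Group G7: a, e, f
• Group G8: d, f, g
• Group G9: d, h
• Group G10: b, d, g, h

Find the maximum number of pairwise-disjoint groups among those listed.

3

G1, G4, G10 are pairwise disjoint (G1={a,f}; G4={c,e}; G10={b,d,g,h}).
Every remaining group overlaps one of these, and no 4 of the listed groups are pairwise disjoint, so 3 is the maximum.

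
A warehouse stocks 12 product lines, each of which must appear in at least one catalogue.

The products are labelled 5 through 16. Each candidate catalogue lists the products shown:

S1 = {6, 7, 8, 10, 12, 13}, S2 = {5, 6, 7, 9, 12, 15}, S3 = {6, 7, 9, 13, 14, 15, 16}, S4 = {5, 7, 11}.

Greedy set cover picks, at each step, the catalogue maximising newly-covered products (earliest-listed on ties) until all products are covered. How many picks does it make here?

3

Greedy: pick S3 (covers 7 new) → pick S1 (covers 3 new) → pick S4 (covers 2 new). Total picks: 3.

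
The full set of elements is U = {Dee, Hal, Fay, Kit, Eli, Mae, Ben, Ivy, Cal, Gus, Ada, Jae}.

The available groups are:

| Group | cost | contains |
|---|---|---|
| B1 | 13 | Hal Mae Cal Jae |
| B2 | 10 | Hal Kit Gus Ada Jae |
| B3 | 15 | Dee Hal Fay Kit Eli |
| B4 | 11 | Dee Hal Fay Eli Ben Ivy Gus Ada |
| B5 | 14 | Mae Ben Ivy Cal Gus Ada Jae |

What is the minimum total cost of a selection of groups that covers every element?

B3, B5 together cover every element (B3 ∪ B5 = {Dee, Hal, Fay, Kit, Eli, Mae, Ben, Ivy, Cal, Gus, Ada, Jae}); total cost 15 + 14 = 29.
The greedy pick B4, B1, B2 costs 34; no covering selection beats 29.

29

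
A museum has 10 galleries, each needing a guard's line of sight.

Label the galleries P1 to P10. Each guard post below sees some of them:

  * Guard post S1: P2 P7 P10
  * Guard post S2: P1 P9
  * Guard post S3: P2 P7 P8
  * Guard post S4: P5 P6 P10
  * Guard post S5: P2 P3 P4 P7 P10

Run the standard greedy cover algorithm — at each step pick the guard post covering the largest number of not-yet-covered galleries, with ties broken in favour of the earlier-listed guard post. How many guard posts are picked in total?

Greedy: pick S5 (covers 5 new) → pick S2 (covers 2 new) → pick S4 (covers 2 new) → pick S3 (covers 1 new). Total picks: 4.

4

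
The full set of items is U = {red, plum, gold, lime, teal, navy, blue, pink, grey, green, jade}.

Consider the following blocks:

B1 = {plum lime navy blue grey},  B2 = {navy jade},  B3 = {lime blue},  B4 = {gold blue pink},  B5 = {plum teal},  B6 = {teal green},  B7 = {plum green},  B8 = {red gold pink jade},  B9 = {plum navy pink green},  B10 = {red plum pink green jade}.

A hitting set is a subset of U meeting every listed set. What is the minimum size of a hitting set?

Take H = {plum, blue, green, jade}. Each listed block contains at least one of these, so H is a hitting set of size 4.
No choice of 3 items meets every block, so 4 is the minimum.

4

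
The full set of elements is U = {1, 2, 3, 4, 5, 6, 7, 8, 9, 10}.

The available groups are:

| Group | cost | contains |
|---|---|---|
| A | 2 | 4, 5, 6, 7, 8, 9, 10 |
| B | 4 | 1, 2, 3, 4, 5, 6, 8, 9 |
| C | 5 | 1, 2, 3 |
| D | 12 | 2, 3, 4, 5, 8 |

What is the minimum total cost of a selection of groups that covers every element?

A, B together cover every element (A ∪ B = {1, 2, 3, 4, 5, 6, 7, 8, 9, 10}); total cost 2 + 4 = 6.
No covering selection has total cost below 6.

6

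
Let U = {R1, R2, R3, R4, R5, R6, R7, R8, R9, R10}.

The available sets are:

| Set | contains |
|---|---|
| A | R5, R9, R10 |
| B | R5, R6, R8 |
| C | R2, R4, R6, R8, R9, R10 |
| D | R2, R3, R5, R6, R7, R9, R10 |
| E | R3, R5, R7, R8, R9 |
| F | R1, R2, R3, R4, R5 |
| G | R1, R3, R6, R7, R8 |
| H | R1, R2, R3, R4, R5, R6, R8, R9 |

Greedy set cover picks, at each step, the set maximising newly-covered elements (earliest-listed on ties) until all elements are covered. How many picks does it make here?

Greedy: pick H (covers 8 new) → pick D (covers 2 new). Total picks: 2.

2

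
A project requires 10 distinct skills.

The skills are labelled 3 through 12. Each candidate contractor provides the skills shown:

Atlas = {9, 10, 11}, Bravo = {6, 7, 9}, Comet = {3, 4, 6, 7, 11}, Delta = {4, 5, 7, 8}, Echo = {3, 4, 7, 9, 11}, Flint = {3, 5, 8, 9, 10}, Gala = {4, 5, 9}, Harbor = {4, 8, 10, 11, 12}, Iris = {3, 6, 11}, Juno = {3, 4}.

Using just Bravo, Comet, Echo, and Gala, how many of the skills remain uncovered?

Union of Bravo, Comet, Echo, Gala = {3, 4, 5, 6, 7, 9, 11}.
Not covered: 8, 10, 12 — 3 skills.

3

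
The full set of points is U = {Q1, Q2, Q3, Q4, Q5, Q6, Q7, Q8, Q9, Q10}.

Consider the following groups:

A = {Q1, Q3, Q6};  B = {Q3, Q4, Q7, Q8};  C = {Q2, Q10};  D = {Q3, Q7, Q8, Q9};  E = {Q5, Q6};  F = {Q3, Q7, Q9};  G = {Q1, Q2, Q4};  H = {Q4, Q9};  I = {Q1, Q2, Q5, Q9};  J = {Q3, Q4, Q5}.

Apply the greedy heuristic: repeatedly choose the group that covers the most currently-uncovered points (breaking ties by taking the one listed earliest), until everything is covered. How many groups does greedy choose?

Greedy: pick B (covers 4 new) → pick I (covers 4 new) → pick A (covers 1 new) → pick C (covers 1 new). Total picks: 4.

4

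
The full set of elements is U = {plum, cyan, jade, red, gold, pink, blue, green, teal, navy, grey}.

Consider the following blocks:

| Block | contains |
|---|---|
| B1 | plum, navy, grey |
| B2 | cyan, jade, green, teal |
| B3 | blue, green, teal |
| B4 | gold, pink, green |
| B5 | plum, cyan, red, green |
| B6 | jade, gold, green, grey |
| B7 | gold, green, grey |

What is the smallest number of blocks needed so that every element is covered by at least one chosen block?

5

B1 and B3 and B4 and B5 and B6 together: B1 ∪ B3 ∪ B4 ∪ B5 ∪ B6 = {plum, cyan, jade, red, gold, pink, blue, green, teal, navy, grey} — every element is covered.
No 4 of the 7 blocks cover everything (all 35 combinations miss at least one element), so 5 is optimal.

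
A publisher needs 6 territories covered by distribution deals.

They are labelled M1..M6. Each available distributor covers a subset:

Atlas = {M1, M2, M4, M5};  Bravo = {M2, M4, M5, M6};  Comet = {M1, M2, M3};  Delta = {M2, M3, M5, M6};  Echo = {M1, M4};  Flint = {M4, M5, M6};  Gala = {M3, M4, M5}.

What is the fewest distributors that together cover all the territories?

2

Take {Bravo, Comet}. Their union is {M1, M2, M3, M4, M5, M6}, which is all 6 territories.
No single distributor has all 6 territories (the largest, Atlas, has 4), so 2 is optimal.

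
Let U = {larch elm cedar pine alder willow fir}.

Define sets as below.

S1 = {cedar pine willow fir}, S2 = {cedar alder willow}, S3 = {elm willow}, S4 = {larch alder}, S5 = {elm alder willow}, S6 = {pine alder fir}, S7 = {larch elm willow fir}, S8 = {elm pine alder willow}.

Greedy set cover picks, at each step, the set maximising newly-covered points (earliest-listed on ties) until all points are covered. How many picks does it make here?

3

Greedy: pick S1 (covers 4 new) → pick S4 (covers 2 new) → pick S3 (covers 1 new). Total picks: 3.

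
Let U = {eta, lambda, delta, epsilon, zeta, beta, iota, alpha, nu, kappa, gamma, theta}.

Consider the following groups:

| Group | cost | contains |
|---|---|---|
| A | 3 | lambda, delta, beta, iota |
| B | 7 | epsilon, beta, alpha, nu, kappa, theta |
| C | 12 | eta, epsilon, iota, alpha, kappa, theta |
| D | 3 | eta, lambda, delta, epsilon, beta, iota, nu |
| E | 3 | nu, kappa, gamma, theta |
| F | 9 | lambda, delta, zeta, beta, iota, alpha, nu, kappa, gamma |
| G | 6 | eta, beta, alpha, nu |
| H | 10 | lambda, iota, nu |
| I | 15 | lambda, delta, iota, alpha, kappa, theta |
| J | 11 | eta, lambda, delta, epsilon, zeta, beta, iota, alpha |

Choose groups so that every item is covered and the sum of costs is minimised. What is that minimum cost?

14

E, J together cover every item (E ∪ J = {eta, lambda, delta, epsilon, zeta, beta, iota, alpha, nu, kappa, gamma, theta}); total cost 3 + 11 = 14.
The greedy pick D, E, F costs 15; no covering selection beats 14.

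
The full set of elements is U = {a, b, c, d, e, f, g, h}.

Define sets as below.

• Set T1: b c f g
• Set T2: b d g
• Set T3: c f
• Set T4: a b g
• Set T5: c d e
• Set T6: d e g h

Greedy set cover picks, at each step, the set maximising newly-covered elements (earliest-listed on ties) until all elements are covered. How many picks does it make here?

3

Greedy: pick T1 (covers 4 new) → pick T6 (covers 3 new) → pick T4 (covers 1 new). Total picks: 3.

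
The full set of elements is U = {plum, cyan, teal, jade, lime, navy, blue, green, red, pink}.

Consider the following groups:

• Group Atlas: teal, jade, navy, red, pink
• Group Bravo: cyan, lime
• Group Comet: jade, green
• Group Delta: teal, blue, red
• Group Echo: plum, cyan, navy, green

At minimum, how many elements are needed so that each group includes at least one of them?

Take H = {cyan, teal, green}. Each listed group contains at least one of these, so H is a hitting set of size 3.
The groups Bravo, Comet, Delta are pairwise disjoint, so any hitting set needs a separate element for each — at least 3. Hence 3 is optimal.

3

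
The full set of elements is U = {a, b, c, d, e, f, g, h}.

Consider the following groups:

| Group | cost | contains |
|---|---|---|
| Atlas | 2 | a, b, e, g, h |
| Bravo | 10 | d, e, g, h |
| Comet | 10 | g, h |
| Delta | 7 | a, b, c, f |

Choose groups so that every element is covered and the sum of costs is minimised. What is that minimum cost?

Bravo, Delta together cover every element (Bravo ∪ Delta = {a, b, c, d, e, f, g, h}); total cost 10 + 7 = 17.
The greedy pick Atlas, Delta, Bravo costs 19; no covering selection beats 17.

17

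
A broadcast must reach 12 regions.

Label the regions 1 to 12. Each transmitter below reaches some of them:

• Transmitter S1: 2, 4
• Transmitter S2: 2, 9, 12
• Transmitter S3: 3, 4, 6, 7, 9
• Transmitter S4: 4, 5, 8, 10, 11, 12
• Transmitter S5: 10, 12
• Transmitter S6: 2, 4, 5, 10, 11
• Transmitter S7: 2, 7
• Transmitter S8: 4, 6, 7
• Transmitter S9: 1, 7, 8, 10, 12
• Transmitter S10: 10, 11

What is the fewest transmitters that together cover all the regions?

Take {S3, S6, S9}. Their union is {1, 2, 3, 4, 5, 6, 7, 8, 9, 10, 11, 12}, which is all 12 regions.
Only S9 contains 1, so S9 is forced; the remaining 7 regions need at least 2 more transmitters (each remaining transmitter adds at most 4) — so at least 3 transmitters are needed, and 3 is optimal.

3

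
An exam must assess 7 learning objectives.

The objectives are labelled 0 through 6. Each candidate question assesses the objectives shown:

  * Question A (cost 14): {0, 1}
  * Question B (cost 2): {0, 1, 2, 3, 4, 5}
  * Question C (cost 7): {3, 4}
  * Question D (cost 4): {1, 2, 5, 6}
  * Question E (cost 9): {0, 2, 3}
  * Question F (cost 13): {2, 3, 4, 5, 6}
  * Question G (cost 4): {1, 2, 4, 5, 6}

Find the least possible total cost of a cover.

B, D together cover every objective (B ∪ D = {0, 1, 2, 3, 4, 5, 6}); total cost 2 + 4 = 6.
No covering selection has total cost below 6.

6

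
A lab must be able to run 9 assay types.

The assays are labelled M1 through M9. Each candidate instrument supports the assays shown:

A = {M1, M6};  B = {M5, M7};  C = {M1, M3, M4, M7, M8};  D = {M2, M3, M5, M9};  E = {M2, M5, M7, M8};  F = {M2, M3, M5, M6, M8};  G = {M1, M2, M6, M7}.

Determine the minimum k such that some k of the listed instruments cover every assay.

3

C and D and F together: C ∪ D ∪ F = {M1, M2, M3, M4, M5, M6, M7, M8, M9} — every assay is covered.
Only C contains M4, so C is forced; the remaining 4 assays need at least 2 more instruments (each remaining instrument adds at most 3) — so at least 3 instruments are needed, and 3 is optimal.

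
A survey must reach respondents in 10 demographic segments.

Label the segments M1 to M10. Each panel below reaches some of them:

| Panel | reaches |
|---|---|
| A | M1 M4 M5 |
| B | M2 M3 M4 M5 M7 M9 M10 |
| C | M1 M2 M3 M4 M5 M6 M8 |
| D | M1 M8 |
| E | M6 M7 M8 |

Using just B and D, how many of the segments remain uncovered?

Union of B, D = {M1, M2, M3, M4, M5, M7, M8, M9, M10}.
Not covered: M6 — 1 segment.

1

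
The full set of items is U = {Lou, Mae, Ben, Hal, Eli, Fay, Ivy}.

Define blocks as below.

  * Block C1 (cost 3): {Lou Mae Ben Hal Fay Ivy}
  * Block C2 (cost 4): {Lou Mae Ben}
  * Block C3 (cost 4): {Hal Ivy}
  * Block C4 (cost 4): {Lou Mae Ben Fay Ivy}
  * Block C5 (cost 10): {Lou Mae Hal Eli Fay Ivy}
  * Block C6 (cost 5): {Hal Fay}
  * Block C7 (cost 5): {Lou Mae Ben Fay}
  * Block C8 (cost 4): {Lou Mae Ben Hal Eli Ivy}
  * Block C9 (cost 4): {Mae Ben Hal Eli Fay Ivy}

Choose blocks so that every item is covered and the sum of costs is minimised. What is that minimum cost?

C1, C8 together cover every item (C1 ∪ C8 = {Lou, Mae, Ben, Hal, Eli, Fay, Ivy}); total cost 3 + 4 = 7.
No covering selection has total cost below 7.

7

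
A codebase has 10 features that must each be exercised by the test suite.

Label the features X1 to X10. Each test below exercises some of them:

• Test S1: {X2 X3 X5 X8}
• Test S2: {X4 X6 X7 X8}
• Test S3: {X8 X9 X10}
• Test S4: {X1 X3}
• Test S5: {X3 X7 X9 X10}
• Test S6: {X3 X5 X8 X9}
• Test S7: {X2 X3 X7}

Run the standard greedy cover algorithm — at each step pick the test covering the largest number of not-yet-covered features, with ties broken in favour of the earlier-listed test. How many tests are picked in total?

Greedy: pick S1 (covers 4 new) → pick S2 (covers 3 new) → pick S3 (covers 2 new) → pick S4 (covers 1 new). Total picks: 4.

4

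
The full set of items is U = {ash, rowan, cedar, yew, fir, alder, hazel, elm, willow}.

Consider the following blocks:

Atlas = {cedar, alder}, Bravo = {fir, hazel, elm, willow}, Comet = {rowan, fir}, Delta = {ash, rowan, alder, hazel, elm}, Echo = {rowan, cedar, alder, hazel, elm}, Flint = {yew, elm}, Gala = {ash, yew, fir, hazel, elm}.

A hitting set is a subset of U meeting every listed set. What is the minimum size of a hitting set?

3

The 3 items {fir, alder, elm} hit every block.
The blocks Atlas, Comet, Flint are pairwise disjoint, so any hitting set needs a separate item for each — at least 3. Hence 3 is optimal.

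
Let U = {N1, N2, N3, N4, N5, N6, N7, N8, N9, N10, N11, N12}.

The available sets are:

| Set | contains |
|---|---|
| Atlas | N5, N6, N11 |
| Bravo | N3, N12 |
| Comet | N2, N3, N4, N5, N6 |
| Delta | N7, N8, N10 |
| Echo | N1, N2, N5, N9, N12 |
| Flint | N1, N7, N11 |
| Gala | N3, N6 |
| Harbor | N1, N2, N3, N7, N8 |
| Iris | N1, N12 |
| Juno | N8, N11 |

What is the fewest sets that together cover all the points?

4

Comet and Delta and Echo and Juno together: Comet ∪ Delta ∪ Echo ∪ Juno = {N1, N2, N3, N4, N5, N6, N7, N8, N9, N10, N11, N12} — every point is covered.
Only Comet contains N4, so Comet is forced; the remaining 7 points need at least 3 more sets (each remaining set adds at most 3) — so at least 4 sets are needed, and 4 is optimal.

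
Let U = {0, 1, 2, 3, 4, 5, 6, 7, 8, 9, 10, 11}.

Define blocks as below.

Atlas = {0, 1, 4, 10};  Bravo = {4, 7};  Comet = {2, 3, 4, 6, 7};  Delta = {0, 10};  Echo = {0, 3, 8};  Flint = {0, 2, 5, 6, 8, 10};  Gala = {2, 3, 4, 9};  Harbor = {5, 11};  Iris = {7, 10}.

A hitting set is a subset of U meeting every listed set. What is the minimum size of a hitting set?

Take H = {4, 5, 8, 10}. Each listed block contains at least one of these, so H is a hitting set of size 4.
No choice of 3 elements meets every block, so 4 is the minimum.

4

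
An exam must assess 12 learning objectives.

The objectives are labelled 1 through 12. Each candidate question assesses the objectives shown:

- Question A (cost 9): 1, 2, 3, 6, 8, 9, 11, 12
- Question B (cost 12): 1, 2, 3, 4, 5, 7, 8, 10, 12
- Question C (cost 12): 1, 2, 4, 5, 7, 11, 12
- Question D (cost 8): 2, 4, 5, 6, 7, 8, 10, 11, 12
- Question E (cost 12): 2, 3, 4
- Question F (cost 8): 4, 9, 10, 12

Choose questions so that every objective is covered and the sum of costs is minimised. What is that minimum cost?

17

A, D together cover every objective (A ∪ D = {1, 2, 3, 4, 5, 6, 7, 8, 9, 10, 11, 12}); total cost 9 + 8 = 17.
No covering selection has total cost below 17.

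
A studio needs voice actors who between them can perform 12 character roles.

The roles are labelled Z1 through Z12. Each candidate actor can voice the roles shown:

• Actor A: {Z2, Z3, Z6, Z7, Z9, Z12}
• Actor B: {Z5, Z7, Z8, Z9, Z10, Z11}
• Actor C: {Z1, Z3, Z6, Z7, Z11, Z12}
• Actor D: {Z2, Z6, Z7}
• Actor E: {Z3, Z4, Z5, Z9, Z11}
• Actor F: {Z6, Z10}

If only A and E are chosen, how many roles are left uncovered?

Union of A, E = {Z2, Z3, Z4, Z5, Z6, Z7, Z9, Z11, Z12}.
Not covered: Z1, Z8, Z10 — 3 roles.

3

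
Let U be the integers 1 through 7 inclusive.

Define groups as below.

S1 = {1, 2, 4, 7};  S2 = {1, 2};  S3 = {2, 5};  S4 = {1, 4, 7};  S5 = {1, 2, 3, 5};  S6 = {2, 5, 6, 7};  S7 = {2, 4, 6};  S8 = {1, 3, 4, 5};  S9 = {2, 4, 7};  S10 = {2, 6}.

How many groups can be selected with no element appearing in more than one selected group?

2

S8, S10 are pairwise disjoint (S8={1,3,4,5}; S10={2,6}).
Every remaining group overlaps one of these, and no 3 of the listed groups are pairwise disjoint, so 2 is the maximum.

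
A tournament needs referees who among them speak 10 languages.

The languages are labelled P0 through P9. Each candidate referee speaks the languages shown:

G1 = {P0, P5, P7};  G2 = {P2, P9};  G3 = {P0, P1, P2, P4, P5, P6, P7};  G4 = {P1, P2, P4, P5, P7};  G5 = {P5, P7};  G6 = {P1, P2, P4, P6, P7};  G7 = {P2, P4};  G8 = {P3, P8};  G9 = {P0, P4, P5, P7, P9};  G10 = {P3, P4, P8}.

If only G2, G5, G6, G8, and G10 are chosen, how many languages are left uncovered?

Union of G2, G5, G6, G8, G10 = {P1, P2, P3, P4, P5, P6, P7, P8, P9}.
Not covered: P0 — 1 language.

1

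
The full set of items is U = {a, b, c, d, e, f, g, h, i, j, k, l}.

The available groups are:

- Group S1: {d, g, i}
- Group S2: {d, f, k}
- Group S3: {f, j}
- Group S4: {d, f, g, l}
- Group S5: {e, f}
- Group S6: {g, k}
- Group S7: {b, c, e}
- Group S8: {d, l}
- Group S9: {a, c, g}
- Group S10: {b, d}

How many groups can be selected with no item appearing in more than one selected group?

S3, S6, S7, S8 are pairwise disjoint (S3={f,j}; S6={g,k}; S7={b,c,e}; S8={d,l}).
Every remaining group overlaps one of these, and no 5 of the listed groups are pairwise disjoint, so 4 is the maximum.

4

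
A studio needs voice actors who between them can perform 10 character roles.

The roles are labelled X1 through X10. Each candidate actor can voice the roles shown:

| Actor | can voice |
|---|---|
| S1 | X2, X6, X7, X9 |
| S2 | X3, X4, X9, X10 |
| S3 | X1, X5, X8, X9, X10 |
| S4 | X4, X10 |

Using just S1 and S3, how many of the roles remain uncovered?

Union of S1, S3 = {X1, X2, X5, X6, X7, X8, X9, X10}.
Not covered: X3, X4 — 2 roles.

2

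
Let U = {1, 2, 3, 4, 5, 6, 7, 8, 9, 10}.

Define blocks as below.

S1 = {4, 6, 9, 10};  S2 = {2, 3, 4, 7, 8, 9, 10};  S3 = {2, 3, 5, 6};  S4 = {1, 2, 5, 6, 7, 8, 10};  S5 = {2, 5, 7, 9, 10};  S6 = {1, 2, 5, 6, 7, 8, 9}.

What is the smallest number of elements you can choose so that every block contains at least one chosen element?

Take H = {2, 10}. Each listed block contains at least one of these, so H is a hitting set of size 2.
No single element lies in every block, so at least 2 are needed and 2 is optimal.

2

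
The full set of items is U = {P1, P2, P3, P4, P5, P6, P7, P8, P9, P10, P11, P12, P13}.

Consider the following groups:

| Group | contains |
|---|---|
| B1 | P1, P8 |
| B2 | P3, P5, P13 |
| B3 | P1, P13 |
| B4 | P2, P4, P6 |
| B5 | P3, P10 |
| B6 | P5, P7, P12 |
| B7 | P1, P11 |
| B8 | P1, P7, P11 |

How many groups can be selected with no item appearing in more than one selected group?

B1, B4, B5, B6 are pairwise disjoint (B1={P1,P8}; B4={P2,P4,P6}; B5={P3,P10}; B6={P5,P7,P12}).
Every remaining group overlaps one of these, and no 5 of the listed groups are pairwise disjoint, so 4 is the maximum.

4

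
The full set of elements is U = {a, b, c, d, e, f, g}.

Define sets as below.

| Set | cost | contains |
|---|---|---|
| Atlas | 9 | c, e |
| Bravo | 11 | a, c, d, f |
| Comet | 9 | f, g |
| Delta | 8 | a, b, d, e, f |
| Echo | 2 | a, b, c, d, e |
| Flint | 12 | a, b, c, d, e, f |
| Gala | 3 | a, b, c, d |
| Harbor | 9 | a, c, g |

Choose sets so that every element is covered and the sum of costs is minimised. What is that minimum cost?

11

Comet, Echo together cover every element (Comet ∪ Echo = {a, b, c, d, e, f, g}); total cost 9 + 2 = 11.
No covering selection has total cost below 11.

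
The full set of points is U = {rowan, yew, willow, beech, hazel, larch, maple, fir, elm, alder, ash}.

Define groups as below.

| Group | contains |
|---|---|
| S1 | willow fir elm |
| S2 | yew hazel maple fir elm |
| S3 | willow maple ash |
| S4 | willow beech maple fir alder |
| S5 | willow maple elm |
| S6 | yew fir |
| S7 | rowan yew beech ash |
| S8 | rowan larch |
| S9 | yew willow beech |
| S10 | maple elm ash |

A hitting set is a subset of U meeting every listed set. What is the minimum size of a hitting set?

H = {yew, willow, larch, maple} meets every group (each contains at least one member of H), and |H| = 4.
No choice of 3 points meets every group, so 4 is the minimum.

4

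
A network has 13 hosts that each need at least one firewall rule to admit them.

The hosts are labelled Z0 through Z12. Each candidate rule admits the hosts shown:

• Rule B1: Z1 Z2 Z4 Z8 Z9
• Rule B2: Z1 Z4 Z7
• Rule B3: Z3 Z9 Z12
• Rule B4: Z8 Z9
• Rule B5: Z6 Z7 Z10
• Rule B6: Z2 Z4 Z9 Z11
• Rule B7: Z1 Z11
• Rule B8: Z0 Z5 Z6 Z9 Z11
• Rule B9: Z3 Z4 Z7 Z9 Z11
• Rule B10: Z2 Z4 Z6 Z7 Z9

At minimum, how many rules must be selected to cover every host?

Take {B1, B3, B5, B8}. Their union is {Z0, Z1, Z2, Z3, Z4, Z5, Z6, Z7, Z8, Z9, Z10, Z11, Z12}, which is all 13 hosts.
Only B3 contains Z12, so B3 is forced; the remaining 10 hosts need at least 3 more rules (each remaining rule adds at most 4) — so at least 4 rules are needed, and 4 is optimal.

4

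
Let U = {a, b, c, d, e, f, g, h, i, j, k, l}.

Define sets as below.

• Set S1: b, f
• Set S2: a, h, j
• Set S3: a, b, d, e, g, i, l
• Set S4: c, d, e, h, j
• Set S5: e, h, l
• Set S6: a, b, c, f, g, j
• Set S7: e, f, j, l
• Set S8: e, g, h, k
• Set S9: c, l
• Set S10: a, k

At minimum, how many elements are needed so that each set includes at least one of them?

4

The 4 elements {a, b, c, e} hit every set.
No choice of 3 elements meets every set, so 4 is the minimum.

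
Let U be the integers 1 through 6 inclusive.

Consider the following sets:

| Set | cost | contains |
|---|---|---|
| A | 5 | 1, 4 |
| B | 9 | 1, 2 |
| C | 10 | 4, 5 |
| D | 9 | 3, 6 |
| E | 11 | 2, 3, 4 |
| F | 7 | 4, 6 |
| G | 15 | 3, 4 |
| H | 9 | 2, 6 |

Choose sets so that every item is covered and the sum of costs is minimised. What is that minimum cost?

28

B, C, D together cover every item (B ∪ C ∪ D = {1, 2, 3, 4, 5, 6}); total cost 9 + 10 + 9 = 28.
The greedy pick A, D, B, C costs 33; no covering selection beats 28.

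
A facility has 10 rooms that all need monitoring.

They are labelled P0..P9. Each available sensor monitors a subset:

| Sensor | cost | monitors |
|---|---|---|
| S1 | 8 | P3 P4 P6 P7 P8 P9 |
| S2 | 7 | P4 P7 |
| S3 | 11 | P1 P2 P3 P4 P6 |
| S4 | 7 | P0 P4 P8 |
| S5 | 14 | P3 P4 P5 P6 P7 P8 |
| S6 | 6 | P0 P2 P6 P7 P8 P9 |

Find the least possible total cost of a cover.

31

S3, S5, S6 together cover every room (S3 ∪ S5 ∪ S6 = {P0, P1, P2, P3, P4, P5, P6, P7, P8, P9}); total cost 11 + 14 + 6 = 31.
No covering selection has total cost below 31.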